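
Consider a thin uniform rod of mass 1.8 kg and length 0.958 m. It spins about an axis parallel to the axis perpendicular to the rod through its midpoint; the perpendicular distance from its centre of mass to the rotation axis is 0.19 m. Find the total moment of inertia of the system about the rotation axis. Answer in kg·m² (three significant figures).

0.203

I_cm = (1/12)ML² = (1/12)(1.8)(0.958)² = 0.13766 kg·m²; centre at d = 0.19 m, so the parallel axis theorem gives I = 0.13766 + (1.8)(0.19)² = 0.20264 kg·m².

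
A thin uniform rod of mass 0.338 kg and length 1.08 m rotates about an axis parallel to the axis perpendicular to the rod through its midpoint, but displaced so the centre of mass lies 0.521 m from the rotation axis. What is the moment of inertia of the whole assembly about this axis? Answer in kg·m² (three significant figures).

0.125

I_cm = (1/12)ML² = (1/12)(0.338)(1.08)² = 0.032854 kg·m²; centre at d = 0.521 m, so I = I_cm + Md² gives I = 0.032854 + (0.338)(0.521)² = 0.1246 kg·m².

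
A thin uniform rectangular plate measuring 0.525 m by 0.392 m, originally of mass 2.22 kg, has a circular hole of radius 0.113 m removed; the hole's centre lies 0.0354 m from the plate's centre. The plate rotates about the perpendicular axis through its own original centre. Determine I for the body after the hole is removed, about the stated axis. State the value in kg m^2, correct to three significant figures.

0.0761

Unpierced body about its centre: I₀ = (1/12)M(a²+b²) = (1/12)(2.22)[(0.525)² + (0.392)²] = 0.079418 kg m^2.
The removed disk has mass m = M·πr²/(ab) = (2.22)·π(0.113)²/(0.525·0.392) = 0.43273 kg (same uniform areal density).
Its moment of inertia about the rotation axis (parallel-axis theorem): I_hole = (1/2)mr² + md² = (1/2)(0.43273)(0.113)² + (0.43273)(0.0354)² = 0.003305 kg m^2.
Treating the hole as negative mass, I = I₀ − I_hole = 0.079418 − 0.003305 = 0.076113 kg m^2.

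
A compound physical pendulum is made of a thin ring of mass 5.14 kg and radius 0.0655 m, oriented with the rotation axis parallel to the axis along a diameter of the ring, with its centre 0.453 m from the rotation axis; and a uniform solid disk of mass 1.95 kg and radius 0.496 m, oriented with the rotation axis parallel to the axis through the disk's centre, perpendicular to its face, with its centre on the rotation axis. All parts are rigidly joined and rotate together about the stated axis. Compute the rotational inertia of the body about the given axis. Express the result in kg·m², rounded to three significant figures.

1.31

Thin ring: I_cm = (1/2)MR² = (1/2)(5.14)(0.0655)² = 0.011026 kg·m²; centre at d = 0.453 m, so the parallel axis theorem gives I = 0.011026 + (5.14)(0.453)² = 1.0658 kg·m².
Solid disk: I_cm = (1/2)MR² = (1/2)(1.95)(0.496)² = 0.23987 kg·m²; axis through the centre, so I = 0.23987 kg·m².
Total I = 1.0658 + 0.23987 = 1.3057 kg·m².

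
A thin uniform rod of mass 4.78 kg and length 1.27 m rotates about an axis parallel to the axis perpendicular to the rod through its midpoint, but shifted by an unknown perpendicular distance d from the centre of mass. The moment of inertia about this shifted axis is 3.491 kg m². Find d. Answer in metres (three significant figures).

0.772

About the centre-of-mass axis, I_cm = (1/12)ML² = (1/12)(4.78)(1.27)² = 0.64247 kg m².
Parallel axis theorem: I = I_cm + Md², so Md² = 3.491 − 0.64247 = 2.8485 kg m².
d = √(2.8485 / 4.78) = 0.77196 m.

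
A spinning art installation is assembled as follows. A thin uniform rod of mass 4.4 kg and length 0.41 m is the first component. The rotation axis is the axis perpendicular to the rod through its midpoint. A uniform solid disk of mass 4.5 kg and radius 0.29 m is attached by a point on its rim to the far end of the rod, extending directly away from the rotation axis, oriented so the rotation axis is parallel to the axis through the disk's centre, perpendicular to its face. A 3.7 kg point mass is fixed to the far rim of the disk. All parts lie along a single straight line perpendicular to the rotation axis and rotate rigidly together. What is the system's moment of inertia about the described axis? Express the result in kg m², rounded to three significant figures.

3.63

Thin rod: I_cm = (1/12)ML² = (1/12)(4.4)(0.41)² = 0.061637 kg m²; axis through the centre, so I = 0.061637 kg m².
Solid disk: I_cm = (1/2)MR² = (1/2)(4.5)(0.29)² = 0.18922 kg m²; centre at d = 0.205 + 0.29 = 0.495 m, so the parallel axis theorem gives I = 0.18922 + (4.5)(0.495)² = 1.2918 kg m².
Point mass: I_cm = 0; centre at d = 0.205 + 0.29 + 0.29 = 0.785 m, so the parallel axis theorem gives I = 0 + (3.7)(0.785)² = 2.28 kg m².
Total I = 0.061637 + 1.2918 + 2.28 = 3.6335 kg m².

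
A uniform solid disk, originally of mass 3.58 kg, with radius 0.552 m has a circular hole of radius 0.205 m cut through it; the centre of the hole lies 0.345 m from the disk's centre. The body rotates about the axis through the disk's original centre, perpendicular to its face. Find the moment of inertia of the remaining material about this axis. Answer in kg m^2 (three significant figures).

Unpierced body about its centre: I₀ = (1/2)MR² = (1/2)(3.58)(0.552)² = 0.54542 kg m^2.
The removed disk has mass m = M·(r/R)² = (3.58)(0.205/0.552)² = 0.49376 kg (same uniform areal density).
Its moment of inertia about the rotation axis (parallel-axis theorem): I_hole = (1/2)mr² + md² = (1/2)(0.49376)(0.205)² + (0.49376)(0.345)² = 0.069144 kg m^2.
Treating the hole as negative mass, I = I₀ − I_hole = 0.54542 − 0.069144 = 0.47628 kg m^2.

0.476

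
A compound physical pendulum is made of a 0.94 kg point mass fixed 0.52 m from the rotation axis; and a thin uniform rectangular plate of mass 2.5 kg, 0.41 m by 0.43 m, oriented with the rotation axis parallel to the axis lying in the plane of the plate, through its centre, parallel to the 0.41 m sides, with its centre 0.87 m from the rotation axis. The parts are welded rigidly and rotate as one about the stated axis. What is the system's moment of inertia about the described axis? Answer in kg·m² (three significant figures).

Point mass: I_cm = 0; centre at d = 0.52 m, so the parallel axis theorem gives I = 0 + (0.94)(0.52)² = 0.25418 kg·m².
Rectangular plate: I_cm = (1/12)Mb² = (1/12)(2.5)(0.43)² = 0.038521 kg·m²; centre at d = 0.87 m, so the parallel axis theorem gives I = 0.038521 + (2.5)(0.87)² = 1.9308 kg·m².
Total I = 0.25418 + 1.9308 = 2.1849 kg·m².

2.18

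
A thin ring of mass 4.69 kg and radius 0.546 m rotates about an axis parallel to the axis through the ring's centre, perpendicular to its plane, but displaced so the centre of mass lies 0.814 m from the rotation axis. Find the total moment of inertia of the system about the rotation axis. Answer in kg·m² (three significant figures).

4.51

I_cm = MR² = (4.69)(0.546)² = 1.3982 kg·m²; centre at d = 0.814 m, so the parallel axis theorem gives I = 1.3982 + (4.69)(0.814)² = 4.5057 kg·m².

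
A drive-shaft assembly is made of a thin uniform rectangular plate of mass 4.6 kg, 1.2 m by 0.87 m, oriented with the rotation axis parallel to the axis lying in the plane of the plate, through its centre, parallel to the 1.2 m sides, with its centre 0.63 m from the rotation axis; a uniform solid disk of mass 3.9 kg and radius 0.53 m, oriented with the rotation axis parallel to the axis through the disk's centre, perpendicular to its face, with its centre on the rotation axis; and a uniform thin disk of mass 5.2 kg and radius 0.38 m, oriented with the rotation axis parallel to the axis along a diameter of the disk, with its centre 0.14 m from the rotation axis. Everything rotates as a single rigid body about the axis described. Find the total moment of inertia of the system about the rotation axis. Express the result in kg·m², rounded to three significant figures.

2.95

Rectangular plate: I_cm = (1/12)Mb² = (1/12)(4.6)(0.87)² = 0.29014 kg·m²; centre at d = 0.63 m, so the parallel axis theorem gives I = 0.29014 + (4.6)(0.63)² = 2.1159 kg·m².
Solid disk: I_cm = (1/2)MR² = (1/2)(3.9)(0.53)² = 0.54776 kg·m²; axis through the centre, so I = 0.54776 kg·m².
Thin disk: I_cm = (1/4)MR² = (1/4)(5.2)(0.38)² = 0.18772 kg·m²; centre at d = 0.14 m, so the parallel axis theorem gives I = 0.18772 + (5.2)(0.14)² = 0.28964 kg·m².
Total I = 2.1159 + 0.54776 + 0.28964 = 2.9533 kg·m².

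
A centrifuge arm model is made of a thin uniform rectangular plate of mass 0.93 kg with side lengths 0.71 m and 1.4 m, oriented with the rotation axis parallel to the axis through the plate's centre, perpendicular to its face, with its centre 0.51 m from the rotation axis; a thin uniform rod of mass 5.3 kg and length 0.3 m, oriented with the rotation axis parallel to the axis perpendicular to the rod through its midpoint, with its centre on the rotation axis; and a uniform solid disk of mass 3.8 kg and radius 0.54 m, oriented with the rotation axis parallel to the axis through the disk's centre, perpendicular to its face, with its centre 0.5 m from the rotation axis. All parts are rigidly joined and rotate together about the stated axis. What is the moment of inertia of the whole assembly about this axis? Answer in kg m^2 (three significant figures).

1.98

Rectangular plate: I_cm = (1/12)M(a²+b²) = (1/12)(0.93)[(0.71)² + (1.4)²] = 0.19097 kg m^2; centre at d = 0.51 m, so the parallel axis theorem gives I = 0.19097 + (0.93)(0.51)² = 0.43286 kg m^2.
Thin rod: I_cm = (1/12)ML² = (1/12)(5.3)(0.3)² = 0.03975 kg m^2; axis through the centre, so I = 0.03975 kg m^2.
Solid disk: I_cm = (1/2)MR² = (1/2)(3.8)(0.54)² = 0.55404 kg m^2; centre at d = 0.5 m, so the parallel axis theorem gives I = 0.55404 + (3.8)(0.5)² = 1.504 kg m^2.
Total I = 0.43286 + 0.03975 + 1.504 = 1.9767 kg m^2.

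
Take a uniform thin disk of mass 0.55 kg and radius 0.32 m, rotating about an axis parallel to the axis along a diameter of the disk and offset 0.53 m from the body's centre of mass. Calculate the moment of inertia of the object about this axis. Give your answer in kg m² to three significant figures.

I_cm = (1/4)MR² = (1/4)(0.55)(0.32)² = 0.01408 kg m²; centre at d = 0.53 m, so I = I_cm + Md² gives I = 0.01408 + (0.55)(0.53)² = 0.16858 kg m².

0.169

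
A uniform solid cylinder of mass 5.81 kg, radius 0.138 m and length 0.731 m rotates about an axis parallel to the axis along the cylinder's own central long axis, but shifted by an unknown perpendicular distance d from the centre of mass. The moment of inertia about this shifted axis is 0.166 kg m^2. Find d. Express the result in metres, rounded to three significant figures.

0.138

About the centre-of-mass axis, I_cm = (1/2)MR² = (1/2)(5.81)(0.138)² = 0.055323 kg m^2.
Parallel axis theorem: I = I_cm + Md², so Md² = 0.166 − 0.055323 = 0.11068 kg m^2.
d = √(0.11068 / 5.81) = 0.13802 m.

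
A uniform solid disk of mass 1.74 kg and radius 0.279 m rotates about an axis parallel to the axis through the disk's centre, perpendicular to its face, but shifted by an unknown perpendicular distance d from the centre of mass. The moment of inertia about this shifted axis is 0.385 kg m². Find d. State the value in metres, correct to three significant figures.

About the centre-of-mass axis, I_cm = (1/2)MR² = (1/2)(1.74)(0.279)² = 0.067722 kg m².
Parallel axis theorem: I = I_cm + Md², so Md² = 0.385 − 0.067722 = 0.31728 kg m².
d = √(0.31728 / 1.74) = 0.42702 m.

0.427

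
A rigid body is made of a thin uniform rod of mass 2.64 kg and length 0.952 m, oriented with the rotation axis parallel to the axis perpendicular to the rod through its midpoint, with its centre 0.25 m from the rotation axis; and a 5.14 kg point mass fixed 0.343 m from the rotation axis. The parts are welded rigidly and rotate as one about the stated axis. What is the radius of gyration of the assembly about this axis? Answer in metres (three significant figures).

0.353

Thin rod: I_cm = (1/12)ML² = (1/12)(2.64)(0.952)² = 0.19939 kg m²; centre at d = 0.25 m, so I = I_cm + Md² gives I = 0.19939 + (2.64)(0.25)² = 0.36439 kg m².
Point mass: I_cm = 0; centre at d = 0.343 m, so I = I_cm + Md² gives I = 0 + (5.14)(0.343)² = 0.60472 kg m².
Total I = 0.9691 kg m²; total mass M = 7.78 kg.
k = √(I/M) = √(0.9691/7.78) = 0.35294 m.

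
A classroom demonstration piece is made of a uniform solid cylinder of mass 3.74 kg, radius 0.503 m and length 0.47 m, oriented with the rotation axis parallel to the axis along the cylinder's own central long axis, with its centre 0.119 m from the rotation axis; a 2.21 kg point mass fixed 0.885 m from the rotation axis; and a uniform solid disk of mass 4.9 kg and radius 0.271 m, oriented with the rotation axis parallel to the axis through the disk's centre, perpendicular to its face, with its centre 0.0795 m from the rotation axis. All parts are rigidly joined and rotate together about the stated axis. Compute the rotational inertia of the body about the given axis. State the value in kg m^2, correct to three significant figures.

2.47

Solid cylinder: I_cm = (1/2)MR² = (1/2)(3.74)(0.503)² = 0.47313 kg m^2; centre at d = 0.119 m, so I = I_cm + Md² gives I = 0.47313 + (3.74)(0.119)² = 0.52609 kg m^2.
Point mass: I_cm = 0; centre at d = 0.885 m, so I = I_cm + Md² gives I = 0 + (2.21)(0.885)² = 1.7309 kg m^2.
Solid disk: I_cm = (1/2)MR² = (1/2)(4.9)(0.271)² = 0.17993 kg m^2; centre at d = 0.0795 m, so I = I_cm + Md² gives I = 0.17993 + (4.9)(0.0795)² = 0.2109 kg m^2.
Total I = 0.52609 + 1.7309 + 0.2109 = 2.4679 kg m^2.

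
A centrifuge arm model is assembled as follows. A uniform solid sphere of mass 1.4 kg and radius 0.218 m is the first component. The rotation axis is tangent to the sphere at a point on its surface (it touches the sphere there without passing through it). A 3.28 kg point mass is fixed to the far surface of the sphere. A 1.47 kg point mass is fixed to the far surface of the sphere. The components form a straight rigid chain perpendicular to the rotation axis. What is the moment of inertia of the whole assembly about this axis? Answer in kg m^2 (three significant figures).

Solid sphere: I_cm = (2/5)MR² = (2/5)(1.4)(0.218)² = 0.026613 kg m^2; centre at d = 0.218 m, so I = I_cm + Md² gives I = 0.026613 + (1.4)(0.218)² = 0.093147 kg m^2.
Point mass: I_cm = 0; centre at d = 0.218 + 0.218 = 0.436 m, so I = I_cm + Md² gives I = 0 + (3.28)(0.436)² = 0.62351 kg m^2.
Point mass: I_cm = 0; centre at d = 0.218 + 0.218 = 0.436 m, so I = I_cm + Md² gives I = 0 + (1.47)(0.436)² = 0.27944 kg m^2.
Total I = 0.093147 + 0.62351 + 0.27944 = 0.9961 kg m^2.

0.996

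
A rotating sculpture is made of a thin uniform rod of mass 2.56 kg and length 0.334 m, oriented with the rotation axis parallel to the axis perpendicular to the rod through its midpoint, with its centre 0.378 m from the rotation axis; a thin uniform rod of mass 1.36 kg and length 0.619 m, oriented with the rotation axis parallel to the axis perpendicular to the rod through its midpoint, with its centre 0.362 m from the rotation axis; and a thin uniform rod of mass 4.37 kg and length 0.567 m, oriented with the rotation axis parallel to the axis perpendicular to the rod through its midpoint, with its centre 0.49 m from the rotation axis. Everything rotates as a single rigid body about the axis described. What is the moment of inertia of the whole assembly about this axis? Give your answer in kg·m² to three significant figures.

1.78

Thin rod: I_cm = (1/12)ML² = (1/12)(2.56)(0.334)² = 0.023799 kg·m²; centre at d = 0.378 m, so the parallel axis theorem gives I = 0.023799 + (2.56)(0.378)² = 0.38958 kg·m².
Thin rod: I_cm = (1/12)ML² = (1/12)(1.36)(0.619)² = 0.043425 kg·m²; centre at d = 0.362 m, so the parallel axis theorem gives I = 0.043425 + (1.36)(0.362)² = 0.22164 kg·m².
Thin rod: I_cm = (1/12)ML² = (1/12)(4.37)(0.567)² = 0.11708 kg·m²; centre at d = 0.49 m, so the parallel axis theorem gives I = 0.11708 + (4.37)(0.49)² = 1.1663 kg·m².
Total I = 0.38958 + 0.22164 + 1.1663 = 1.7775 kg·m².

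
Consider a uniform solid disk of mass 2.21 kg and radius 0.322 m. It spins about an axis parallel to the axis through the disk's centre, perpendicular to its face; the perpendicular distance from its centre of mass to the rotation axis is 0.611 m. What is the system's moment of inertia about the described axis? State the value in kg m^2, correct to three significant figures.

0.940

I_cm = (1/2)MR² = (1/2)(2.21)(0.322)² = 0.11457 kg m^2; centre at d = 0.611 m, so I = I_cm + Md² gives I = 0.11457 + (2.21)(0.611)² = 0.93961 kg m^2.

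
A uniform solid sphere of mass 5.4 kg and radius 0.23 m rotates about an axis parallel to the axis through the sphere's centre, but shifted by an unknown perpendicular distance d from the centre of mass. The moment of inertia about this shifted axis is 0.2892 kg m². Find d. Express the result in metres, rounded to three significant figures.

0.180

About the centre-of-mass axis, I_cm = (2/5)MR² = (2/5)(5.4)(0.23)² = 0.11426 kg m².
Parallel axis theorem: I = I_cm + Md², so Md² = 0.2892 − 0.11426 = 0.17494 kg m².
d = √(0.17494 / 5.4) = 0.17999 m.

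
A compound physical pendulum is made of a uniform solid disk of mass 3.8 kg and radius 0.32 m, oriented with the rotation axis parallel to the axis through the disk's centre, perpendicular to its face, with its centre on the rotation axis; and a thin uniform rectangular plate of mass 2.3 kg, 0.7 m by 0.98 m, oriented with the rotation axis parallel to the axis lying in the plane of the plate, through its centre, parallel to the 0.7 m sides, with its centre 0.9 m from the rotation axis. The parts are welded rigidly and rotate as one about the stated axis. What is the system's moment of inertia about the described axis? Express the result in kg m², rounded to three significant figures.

Solid disk: I_cm = (1/2)MR² = (1/2)(3.8)(0.32)² = 0.19456 kg m²; axis through the centre, so I = 0.19456 kg m².
Rectangular plate: I_cm = (1/12)Mb² = (1/12)(2.3)(0.98)² = 0.18408 kg m²; centre at d = 0.9 m, so the parallel axis theorem gives I = 0.18408 + (2.3)(0.9)² = 2.0471 kg m².
Total I = 0.19456 + 2.0471 = 2.2416 kg m².

2.24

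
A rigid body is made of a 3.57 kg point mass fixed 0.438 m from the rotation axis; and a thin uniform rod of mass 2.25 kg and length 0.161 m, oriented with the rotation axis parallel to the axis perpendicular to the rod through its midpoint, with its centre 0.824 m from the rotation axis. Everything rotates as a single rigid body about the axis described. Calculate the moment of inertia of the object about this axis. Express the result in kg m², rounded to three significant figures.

Point mass: I_cm = 0; centre at d = 0.438 m, so I = I_cm + Md² gives I = 0 + (3.57)(0.438)² = 0.68488 kg m².
Thin rod: I_cm = (1/12)ML² = (1/12)(2.25)(0.161)² = 0.0048602 kg m²; centre at d = 0.824 m, so I = I_cm + Md² gives I = 0.0048602 + (2.25)(0.824)² = 1.5326 kg m².
Total I = 0.68488 + 1.5326 = 2.2174 kg m².

2.22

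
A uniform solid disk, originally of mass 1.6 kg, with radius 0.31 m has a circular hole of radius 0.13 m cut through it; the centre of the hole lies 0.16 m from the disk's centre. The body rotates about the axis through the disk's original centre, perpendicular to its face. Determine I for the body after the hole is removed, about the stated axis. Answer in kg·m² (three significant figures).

0.0673

Unpierced body about its centre: I₀ = (1/2)MR² = (1/2)(1.6)(0.31)² = 0.07688 kg·m².
The removed disk has mass m = M·(r/R)² = (1.6)(0.13/0.31)² = 0.28137 kg (same uniform areal density).
Its moment of inertia about the rotation axis (parallel-axis theorem): I_hole = (1/2)mr² + md² = (1/2)(0.28137)(0.13)² + (0.28137)(0.16)² = 0.0095808 kg·m².
Treating the hole as negative mass, I = I₀ − I_hole = 0.07688 − 0.0095808 = 0.067299 kg·m².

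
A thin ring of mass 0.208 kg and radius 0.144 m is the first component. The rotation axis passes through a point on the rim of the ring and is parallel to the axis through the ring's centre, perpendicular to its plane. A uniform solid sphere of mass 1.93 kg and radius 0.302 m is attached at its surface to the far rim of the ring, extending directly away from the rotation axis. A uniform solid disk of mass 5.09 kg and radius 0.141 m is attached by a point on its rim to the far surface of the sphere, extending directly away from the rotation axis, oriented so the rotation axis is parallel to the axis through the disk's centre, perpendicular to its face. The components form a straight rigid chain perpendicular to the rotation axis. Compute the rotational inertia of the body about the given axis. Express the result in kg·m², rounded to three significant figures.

6.23

Thin ring: I_cm = MR² = (0.208)(0.144)² = 0.0043131 kg·m²; centre at d = 0.144 m, so the parallel axis theorem gives I = 0.0043131 + (0.208)(0.144)² = 0.0086262 kg·m².
Solid sphere: I_cm = (2/5)MR² = (2/5)(1.93)(0.302)² = 0.070409 kg·m²; centre at d = 0.144 + 0.144 + 0.302 = 0.59 m, so the parallel axis theorem gives I = 0.070409 + (1.93)(0.59)² = 0.74224 kg·m².
Solid disk: I_cm = (1/2)MR² = (1/2)(5.09)(0.141)² = 0.050597 kg·m²; centre at d = 0.144 + 0.144 + 0.302 + 0.302 + 0.141 = 1.033 m, so the parallel axis theorem gives I = 0.050597 + (5.09)(1.033)² = 5.4821 kg·m².
Total I = 0.0086262 + 0.74224 + 5.4821 = 6.2329 kg·m².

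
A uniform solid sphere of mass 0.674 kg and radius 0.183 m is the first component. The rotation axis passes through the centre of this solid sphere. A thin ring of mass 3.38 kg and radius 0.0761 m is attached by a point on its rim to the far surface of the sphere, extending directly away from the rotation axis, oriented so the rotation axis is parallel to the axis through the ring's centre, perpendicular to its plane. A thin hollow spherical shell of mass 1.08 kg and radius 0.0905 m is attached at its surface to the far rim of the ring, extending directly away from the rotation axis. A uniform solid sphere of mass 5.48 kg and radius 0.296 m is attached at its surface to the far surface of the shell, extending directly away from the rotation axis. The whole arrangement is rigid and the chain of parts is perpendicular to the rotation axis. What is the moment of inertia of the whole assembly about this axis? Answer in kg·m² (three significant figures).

4.26

Solid sphere: I_cm = (2/5)MR² = (2/5)(0.674)(0.183)² = 0.0090286 kg·m²; axis through the centre, so I = 0.0090286 kg·m².
Thin ring: I_cm = MR² = (3.38)(0.0761)² = 0.019574 kg·m²; centre at d = 0.183 + 0.0761 = 0.2591 m, so the parallel axis theorem gives I = 0.019574 + (3.38)(0.2591)² = 0.24648 kg·m².
Spherical shell: I_cm = (2/3)MR² = (2/3)(1.08)(0.0905)² = 0.005897 kg·m²; centre at d = 0.183 + 0.0761 + 0.0761 + 0.0905 = 0.4257 m, so the parallel axis theorem gives I = 0.005897 + (1.08)(0.4257)² = 0.20162 kg·m².
Solid sphere: I_cm = (2/5)MR² = (2/5)(5.48)(0.296)² = 0.19205 kg·m²; centre at d = 0.183 + 0.0761 + 0.0761 + 0.0905 + 0.0905 + 0.296 = 0.8122 m, so the parallel axis theorem gives I = 0.19205 + (5.48)(0.8122)² = 3.807 kg·m².
Total I = 0.0090286 + 0.24648 + 0.20162 + 3.807 = 4.2642 kg·m².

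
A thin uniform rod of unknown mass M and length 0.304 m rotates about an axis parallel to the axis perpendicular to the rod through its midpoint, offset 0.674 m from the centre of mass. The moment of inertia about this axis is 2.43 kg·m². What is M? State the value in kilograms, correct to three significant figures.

I = I_cm + Md² = (1/12)ML² + Md² = M·[0.0833333·(0.304)² + (0.674)²] = M·0.46198.
So M = 2.43 / 0.46198 = 5.26 kg.

5.26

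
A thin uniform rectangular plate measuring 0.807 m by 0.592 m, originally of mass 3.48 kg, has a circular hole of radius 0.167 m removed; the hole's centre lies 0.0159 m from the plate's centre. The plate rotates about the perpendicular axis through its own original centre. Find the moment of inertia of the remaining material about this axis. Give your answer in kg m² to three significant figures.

Unpierced body about its centre: I₀ = (1/12)M(a²+b²) = (1/12)(3.48)[(0.807)² + (0.592)²] = 0.2905 kg m².
The removed disk has mass m = M·πr²/(ab) = (3.48)·π(0.167)²/(0.807·0.592) = 0.63821 kg (same uniform areal density).
Its moment of inertia about the rotation axis (parallel-axis theorem): I_hole = (1/2)mr² + md² = (1/2)(0.63821)(0.167)² + (0.63821)(0.0159)² = 0.0090609 kg m².
Treating the hole as negative mass, I = I₀ − I_hole = 0.2905 − 0.0090609 = 0.28144 kg m².

0.281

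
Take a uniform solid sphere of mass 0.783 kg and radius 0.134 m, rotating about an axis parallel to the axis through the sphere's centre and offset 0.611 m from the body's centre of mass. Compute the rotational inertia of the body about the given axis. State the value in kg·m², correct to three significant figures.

I_cm = (2/5)MR² = (2/5)(0.783)(0.134)² = 0.0056238 kg·m²; centre at d = 0.611 m, so I = I_cm + Md² gives I = 0.0056238 + (0.783)(0.611)² = 0.29793 kg·m².

0.298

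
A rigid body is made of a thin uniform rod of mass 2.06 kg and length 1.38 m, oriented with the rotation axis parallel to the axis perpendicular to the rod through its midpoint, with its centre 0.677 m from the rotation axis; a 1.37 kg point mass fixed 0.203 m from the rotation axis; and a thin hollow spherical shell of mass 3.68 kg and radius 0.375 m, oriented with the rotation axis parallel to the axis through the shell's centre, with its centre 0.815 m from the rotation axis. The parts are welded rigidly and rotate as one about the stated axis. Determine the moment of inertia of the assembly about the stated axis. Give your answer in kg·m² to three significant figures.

4.12

Thin rod: I_cm = (1/12)ML² = (1/12)(2.06)(1.38)² = 0.32692 kg·m²; centre at d = 0.677 m, so I = I_cm + Md² gives I = 0.32692 + (2.06)(0.677)² = 1.2711 kg·m².
Point mass: I_cm = 0; centre at d = 0.203 m, so I = I_cm + Md² gives I = 0 + (1.37)(0.203)² = 0.056456 kg·m².
Spherical shell: I_cm = (2/3)MR² = (2/3)(3.68)(0.375)² = 0.345 kg·m²; centre at d = 0.815 m, so I = I_cm + Md² gives I = 0.345 + (3.68)(0.815)² = 2.7893 kg·m².
Total I = 1.2711 + 0.056456 + 2.7893 = 4.1169 kg·m².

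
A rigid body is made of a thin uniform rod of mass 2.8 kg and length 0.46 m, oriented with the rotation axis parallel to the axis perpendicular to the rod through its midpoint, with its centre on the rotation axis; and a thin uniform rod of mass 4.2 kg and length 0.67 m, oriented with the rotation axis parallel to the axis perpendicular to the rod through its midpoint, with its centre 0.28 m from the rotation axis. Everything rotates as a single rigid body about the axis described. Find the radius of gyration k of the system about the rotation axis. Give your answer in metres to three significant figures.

0.277

Thin rod: I_cm = (1/12)ML² = (1/12)(2.8)(0.46)² = 0.049373 kg m^2; axis through the centre, so I = 0.049373 kg m^2.
Thin rod: I_cm = (1/12)ML² = (1/12)(4.2)(0.67)² = 0.15712 kg m^2; centre at d = 0.28 m, so I = I_cm + Md² gives I = 0.15712 + (4.2)(0.28)² = 0.4864 kg m^2.
Total I = 0.53577 kg m^2; total mass M = 7 kg.
k = √(I/M) = √(0.53577/7) = 0.27666 m.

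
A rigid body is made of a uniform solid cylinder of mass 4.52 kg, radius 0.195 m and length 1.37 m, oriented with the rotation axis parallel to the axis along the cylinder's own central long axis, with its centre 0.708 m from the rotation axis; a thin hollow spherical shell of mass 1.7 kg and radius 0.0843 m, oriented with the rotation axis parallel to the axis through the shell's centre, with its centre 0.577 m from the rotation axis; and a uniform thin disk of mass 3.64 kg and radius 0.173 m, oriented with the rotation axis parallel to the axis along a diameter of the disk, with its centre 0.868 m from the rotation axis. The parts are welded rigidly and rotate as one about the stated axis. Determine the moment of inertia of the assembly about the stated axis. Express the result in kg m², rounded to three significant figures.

5.70

Solid cylinder: I_cm = (1/2)MR² = (1/2)(4.52)(0.195)² = 0.085936 kg m²; centre at d = 0.708 m, so I = I_cm + Md² gives I = 0.085936 + (4.52)(0.708)² = 2.3516 kg m².
Spherical shell: I_cm = (2/3)MR² = (2/3)(1.7)(0.0843)² = 0.008054 kg m²; centre at d = 0.577 m, so I = I_cm + Md² gives I = 0.008054 + (1.7)(0.577)² = 0.57403 kg m².
Thin disk: I_cm = (1/4)MR² = (1/4)(3.64)(0.173)² = 0.027235 kg m²; centre at d = 0.868 m, so I = I_cm + Md² gives I = 0.027235 + (3.64)(0.868)² = 2.7697 kg m².
Total I = 2.3516 + 0.57403 + 2.7697 = 5.6954 kg m².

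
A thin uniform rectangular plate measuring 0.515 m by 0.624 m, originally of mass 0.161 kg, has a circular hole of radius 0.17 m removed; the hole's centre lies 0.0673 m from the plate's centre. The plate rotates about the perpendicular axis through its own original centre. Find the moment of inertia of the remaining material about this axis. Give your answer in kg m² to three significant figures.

0.00792

Unpierced body about its centre: I₀ = (1/12)M(a²+b²) = (1/12)(0.161)[(0.515)² + (0.624)²] = 0.0087826 kg m².
The removed disk has mass m = M·πr²/(ab) = (0.161)·π(0.17)²/(0.515·0.624) = 0.045486 kg (same uniform areal density).
Its moment of inertia about the rotation axis (parallel-axis theorem): I_hole = (1/2)mr² + md² = (1/2)(0.045486)(0.17)² + (0.045486)(0.0673)² = 0.0008633 kg m².
Treating the hole as negative mass, I = I₀ − I_hole = 0.0087826 − 0.0008633 = 0.0079193 kg m².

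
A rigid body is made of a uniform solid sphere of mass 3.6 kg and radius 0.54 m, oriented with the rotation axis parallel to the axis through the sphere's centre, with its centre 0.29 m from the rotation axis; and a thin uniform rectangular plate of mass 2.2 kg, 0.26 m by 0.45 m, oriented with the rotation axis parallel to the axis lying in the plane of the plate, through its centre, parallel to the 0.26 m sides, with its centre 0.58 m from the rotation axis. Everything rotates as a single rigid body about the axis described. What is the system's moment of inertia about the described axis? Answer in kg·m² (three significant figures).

Solid sphere: I_cm = (2/5)MR² = (2/5)(3.6)(0.54)² = 0.4199 kg·m²; centre at d = 0.29 m, so the parallel axis theorem gives I = 0.4199 + (3.6)(0.29)² = 0.72266 kg·m².
Rectangular plate: I_cm = (1/12)Mb² = (1/12)(2.2)(0.45)² = 0.037125 kg·m²; centre at d = 0.58 m, so the parallel axis theorem gives I = 0.037125 + (2.2)(0.58)² = 0.7772 kg·m².
Total I = 0.72266 + 0.7772 = 1.4999 kg·m².

1.50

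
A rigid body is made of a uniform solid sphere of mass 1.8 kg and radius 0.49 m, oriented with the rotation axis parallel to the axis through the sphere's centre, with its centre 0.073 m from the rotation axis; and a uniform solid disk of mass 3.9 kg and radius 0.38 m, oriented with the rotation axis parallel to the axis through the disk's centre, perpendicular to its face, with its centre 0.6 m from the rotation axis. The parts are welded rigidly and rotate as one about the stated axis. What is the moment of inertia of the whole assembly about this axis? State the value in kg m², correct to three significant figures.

1.87

Solid sphere: I_cm = (2/5)MR² = (2/5)(1.8)(0.49)² = 0.17287 kg m²; centre at d = 0.073 m, so the parallel axis theorem gives I = 0.17287 + (1.8)(0.073)² = 0.18246 kg m².
Solid disk: I_cm = (1/2)MR² = (1/2)(3.9)(0.38)² = 0.28158 kg m²; centre at d = 0.6 m, so the parallel axis theorem gives I = 0.28158 + (3.9)(0.6)² = 1.6856 kg m².
Total I = 0.18246 + 1.6856 = 1.868 kg m².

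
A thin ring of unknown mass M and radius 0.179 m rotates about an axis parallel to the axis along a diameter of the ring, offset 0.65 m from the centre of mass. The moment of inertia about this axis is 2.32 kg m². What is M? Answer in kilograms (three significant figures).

I = I_cm + Md² = (1/2)MR² + Md² = M·[0.5·(0.179)² + (0.65)²] = M·0.43852.
So M = 2.32 / 0.43852 = 5.2905 kg.

5.29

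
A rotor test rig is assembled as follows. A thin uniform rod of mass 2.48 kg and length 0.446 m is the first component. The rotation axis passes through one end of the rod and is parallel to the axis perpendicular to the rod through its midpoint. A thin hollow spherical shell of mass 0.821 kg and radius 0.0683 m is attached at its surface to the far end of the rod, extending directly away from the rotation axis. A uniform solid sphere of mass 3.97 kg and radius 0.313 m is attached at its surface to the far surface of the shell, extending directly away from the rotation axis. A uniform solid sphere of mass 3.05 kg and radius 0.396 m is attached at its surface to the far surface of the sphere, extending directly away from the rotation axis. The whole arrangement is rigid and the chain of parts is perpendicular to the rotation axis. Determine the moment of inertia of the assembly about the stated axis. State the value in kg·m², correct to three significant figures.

11.8

Thin rod: I_cm = (1/12)ML² = (1/12)(2.48)(0.446)² = 0.041109 kg·m²; centre at d = 0.223 m, so I = I_cm + Md² gives I = 0.041109 + (2.48)(0.223)² = 0.16444 kg·m².
Spherical shell: I_cm = (2/3)MR² = (2/3)(0.821)(0.0683)² = 0.0025532 kg·m²; centre at d = 0.223 + 0.223 + 0.0683 = 0.5143 m, so I = I_cm + Md² gives I = 0.0025532 + (0.821)(0.5143)² = 0.21971 kg·m².
Solid sphere: I_cm = (2/5)MR² = (2/5)(3.97)(0.313)² = 0.15557 kg·m²; centre at d = 0.223 + 0.223 + 0.0683 + 0.0683 + 0.313 = 0.8956 m, so I = I_cm + Md² gives I = 0.15557 + (3.97)(0.8956)² = 3.3399 kg·m².
Solid sphere: I_cm = (2/5)MR² = (2/5)(3.05)(0.396)² = 0.19132 kg·m²; centre at d = 0.223 + 0.223 + 0.0683 + 0.0683 + 0.313 + 0.313 + 0.396 = 1.6046 m, so I = I_cm + Md² gives I = 0.19132 + (3.05)(1.6046)² = 8.0443 kg·m².
Total I = 0.16444 + 0.21971 + 3.3399 + 8.0443 = 11.768 kg·m².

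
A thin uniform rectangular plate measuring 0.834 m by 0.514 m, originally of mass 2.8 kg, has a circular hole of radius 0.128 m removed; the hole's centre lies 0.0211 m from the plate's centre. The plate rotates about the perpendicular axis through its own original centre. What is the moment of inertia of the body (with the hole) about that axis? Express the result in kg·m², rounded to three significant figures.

0.221

Unpierced body about its centre: I₀ = (1/12)M(a²+b²) = (1/12)(2.8)[(0.834)² + (0.514)²] = 0.22394 kg·m².
The removed disk has mass m = M·πr²/(ab) = (2.8)·π(0.128)²/(0.834·0.514) = 0.3362 kg (same uniform areal density).
Its moment of inertia about the rotation axis (parallel-axis theorem): I_hole = (1/2)mr² + md² = (1/2)(0.3362)(0.128)² + (0.3362)(0.0211)² = 0.0029038 kg·m².
Treating the hole as negative mass, I = I₀ − I_hole = 0.22394 − 0.0029038 = 0.22104 kg·m².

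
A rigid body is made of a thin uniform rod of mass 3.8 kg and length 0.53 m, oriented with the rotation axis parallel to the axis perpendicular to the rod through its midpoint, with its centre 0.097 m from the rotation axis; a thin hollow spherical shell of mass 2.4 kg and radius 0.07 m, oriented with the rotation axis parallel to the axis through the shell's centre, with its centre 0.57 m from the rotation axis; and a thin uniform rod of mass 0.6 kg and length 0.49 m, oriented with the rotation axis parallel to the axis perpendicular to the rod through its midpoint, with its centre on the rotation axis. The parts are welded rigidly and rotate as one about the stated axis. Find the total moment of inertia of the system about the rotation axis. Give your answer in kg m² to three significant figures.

0.924

Thin rod: I_cm = (1/12)ML² = (1/12)(3.8)(0.53)² = 0.088952 kg m²; centre at d = 0.097 m, so the parallel axis theorem gives I = 0.088952 + (3.8)(0.097)² = 0.12471 kg m².
Spherical shell: I_cm = (2/3)MR² = (2/3)(2.4)(0.07)² = 0.00784 kg m²; centre at d = 0.57 m, so the parallel axis theorem gives I = 0.00784 + (2.4)(0.57)² = 0.7876 kg m².
Thin rod: I_cm = (1/12)ML² = (1/12)(0.6)(0.49)² = 0.012005 kg m²; axis through the centre, so I = 0.012005 kg m².
Total I = 0.12471 + 0.7876 + 0.012005 = 0.92431 kg m².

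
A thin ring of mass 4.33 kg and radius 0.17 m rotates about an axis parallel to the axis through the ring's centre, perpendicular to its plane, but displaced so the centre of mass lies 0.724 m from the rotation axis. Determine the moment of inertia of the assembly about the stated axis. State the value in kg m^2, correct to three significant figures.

2.39

I_cm = MR² = (4.33)(0.17)² = 0.12514 kg m^2; centre at d = 0.724 m, so I = I_cm + Md² gives I = 0.12514 + (4.33)(0.724)² = 2.3948 kg m^2.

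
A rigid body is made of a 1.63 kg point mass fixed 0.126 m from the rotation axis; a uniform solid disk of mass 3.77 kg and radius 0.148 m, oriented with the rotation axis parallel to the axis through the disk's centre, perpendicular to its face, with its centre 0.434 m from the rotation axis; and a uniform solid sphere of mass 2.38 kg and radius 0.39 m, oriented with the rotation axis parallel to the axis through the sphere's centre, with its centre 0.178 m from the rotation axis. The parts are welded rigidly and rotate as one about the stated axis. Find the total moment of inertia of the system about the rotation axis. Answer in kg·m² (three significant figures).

0.997

Point mass: I_cm = 0; centre at d = 0.126 m, so I = I_cm + Md² gives I = 0 + (1.63)(0.126)² = 0.025878 kg·m².
Solid disk: I_cm = (1/2)MR² = (1/2)(3.77)(0.148)² = 0.041289 kg·m²; centre at d = 0.434 m, so I = I_cm + Md² gives I = 0.041289 + (3.77)(0.434)² = 0.75139 kg·m².
Solid sphere: I_cm = (2/5)MR² = (2/5)(2.38)(0.39)² = 0.1448 kg·m²; centre at d = 0.178 m, so I = I_cm + Md² gives I = 0.1448 + (2.38)(0.178)² = 0.22021 kg·m².
Total I = 0.025878 + 0.75139 + 0.22021 = 0.99748 kg·m².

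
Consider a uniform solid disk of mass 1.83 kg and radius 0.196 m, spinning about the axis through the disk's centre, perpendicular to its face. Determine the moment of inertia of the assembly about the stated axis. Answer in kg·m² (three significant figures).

I_cm = (1/2)MR² = (1/2)(1.83)(0.196)² = 0.035151 kg·m²; axis through the centre, so I = 0.035151 kg·m².

0.0352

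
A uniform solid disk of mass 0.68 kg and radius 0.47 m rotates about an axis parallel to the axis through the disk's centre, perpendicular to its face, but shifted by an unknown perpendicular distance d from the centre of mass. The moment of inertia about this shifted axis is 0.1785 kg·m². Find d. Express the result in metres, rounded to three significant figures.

0.390

About the centre-of-mass axis, I_cm = (1/2)MR² = (1/2)(0.68)(0.47)² = 0.075106 kg·m².
Parallel axis theorem: I = I_cm + Md², so Md² = 0.1785 − 0.075106 = 0.10339 kg·m².
d = √(0.10339 / 0.68) = 0.38994 m.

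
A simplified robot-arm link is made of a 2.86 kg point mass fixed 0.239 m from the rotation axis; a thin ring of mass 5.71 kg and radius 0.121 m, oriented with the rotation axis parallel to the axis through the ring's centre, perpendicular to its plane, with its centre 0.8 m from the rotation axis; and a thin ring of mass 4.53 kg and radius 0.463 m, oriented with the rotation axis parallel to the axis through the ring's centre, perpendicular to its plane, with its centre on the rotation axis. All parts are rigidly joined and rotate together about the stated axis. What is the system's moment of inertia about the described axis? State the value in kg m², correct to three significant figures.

Point mass: I_cm = 0; centre at d = 0.239 m, so I = I_cm + Md² gives I = 0 + (2.86)(0.239)² = 0.16337 kg m².
Thin ring: I_cm = MR² = (5.71)(0.121)² = 0.0836 kg m²; centre at d = 0.8 m, so I = I_cm + Md² gives I = 0.0836 + (5.71)(0.8)² = 3.738 kg m².
Thin ring: I_cm = MR² = (4.53)(0.463)² = 0.97109 kg m²; axis through the centre, so I = 0.97109 kg m².
Total I = 0.16337 + 3.738 + 0.97109 = 4.8725 kg m².

4.87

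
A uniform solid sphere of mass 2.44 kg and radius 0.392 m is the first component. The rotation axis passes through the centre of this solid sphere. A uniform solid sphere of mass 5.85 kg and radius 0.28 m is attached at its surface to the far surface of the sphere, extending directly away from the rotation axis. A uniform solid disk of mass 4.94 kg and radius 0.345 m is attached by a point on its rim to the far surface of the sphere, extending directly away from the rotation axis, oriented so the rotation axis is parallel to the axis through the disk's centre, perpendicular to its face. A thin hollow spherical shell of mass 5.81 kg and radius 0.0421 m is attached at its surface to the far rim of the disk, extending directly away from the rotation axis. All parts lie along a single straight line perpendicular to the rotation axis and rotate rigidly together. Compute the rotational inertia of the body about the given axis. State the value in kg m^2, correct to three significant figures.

Solid sphere: I_cm = (2/5)MR² = (2/5)(2.44)(0.392)² = 0.14998 kg m^2; axis through the centre, so I = 0.14998 kg m^2.
Solid sphere: I_cm = (2/5)MR² = (2/5)(5.85)(0.28)² = 0.18346 kg m^2; centre at d = 0.392 + 0.28 = 0.672 m, so the parallel axis theorem gives I = 0.18346 + (5.85)(0.672)² = 2.8252 kg m^2.
Solid disk: I_cm = (1/2)MR² = (1/2)(4.94)(0.345)² = 0.29399 kg m^2; centre at d = 0.392 + 0.28 + 0.28 + 0.345 = 1.297 m, so the parallel axis theorem gives I = 0.29399 + (4.94)(1.297)² = 8.6041 kg m^2.
Spherical shell: I_cm = (2/3)MR² = (2/3)(5.81)(0.0421)² = 0.0068651 kg m^2; centre at d = 0.392 + 0.28 + 0.28 + 0.345 + 0.345 + 0.0421 = 1.6841 m, so the parallel axis theorem gives I = 0.0068651 + (5.81)(1.6841)² = 16.485 kg m^2.
Total I = 0.14998 + 2.8252 + 8.6041 + 16.485 = 28.064 kg m^2.

28.1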